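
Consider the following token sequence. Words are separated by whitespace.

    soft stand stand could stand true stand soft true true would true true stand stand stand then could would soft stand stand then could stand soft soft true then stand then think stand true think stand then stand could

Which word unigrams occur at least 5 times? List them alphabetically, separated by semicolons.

soft; stand; then; true

Unigram counts meeting the condition (at least 5 times):
  soft: 5
  stand: 14
  then: 5
  true: 7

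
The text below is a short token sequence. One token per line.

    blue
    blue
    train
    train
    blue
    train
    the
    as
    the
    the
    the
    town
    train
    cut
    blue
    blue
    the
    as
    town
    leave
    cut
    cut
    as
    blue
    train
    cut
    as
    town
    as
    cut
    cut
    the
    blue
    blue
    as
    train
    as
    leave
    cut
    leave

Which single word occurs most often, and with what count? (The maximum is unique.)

Unigram frequencies (highest first):
  blue: 8
  as: 7
  cut: 7
  train: 6
  the: 6
  town: 3
  … (1 more, each ≤ 3)

"blue", 8 times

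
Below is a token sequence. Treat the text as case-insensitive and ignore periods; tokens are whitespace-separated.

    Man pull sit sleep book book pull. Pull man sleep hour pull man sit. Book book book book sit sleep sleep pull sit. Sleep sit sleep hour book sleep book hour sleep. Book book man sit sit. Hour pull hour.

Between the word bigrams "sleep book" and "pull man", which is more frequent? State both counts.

"sleep book" (3 vs 2)

"sleep book": 3 occurrences
"pull man": 2 occurrences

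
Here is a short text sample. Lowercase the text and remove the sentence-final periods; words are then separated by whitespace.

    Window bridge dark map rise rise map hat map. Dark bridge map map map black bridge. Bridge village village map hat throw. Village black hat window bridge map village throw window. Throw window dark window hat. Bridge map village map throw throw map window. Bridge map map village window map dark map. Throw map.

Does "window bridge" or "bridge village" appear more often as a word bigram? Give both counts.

"window bridge" (3 vs 1)

"window bridge": 3 occurrences
"bridge village": 1 occurrence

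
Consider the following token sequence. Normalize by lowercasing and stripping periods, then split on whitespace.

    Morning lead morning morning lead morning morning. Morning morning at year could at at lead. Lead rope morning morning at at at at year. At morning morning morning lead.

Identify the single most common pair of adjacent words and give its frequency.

Bigram frequencies (highest first):
  morning morning: 7
  at at: 4
  morning lead: 3
  lead morning: 2
  morning at: 2
  at year: 2
  … (8 more, each ≤ 1)

"morning morning", 7 times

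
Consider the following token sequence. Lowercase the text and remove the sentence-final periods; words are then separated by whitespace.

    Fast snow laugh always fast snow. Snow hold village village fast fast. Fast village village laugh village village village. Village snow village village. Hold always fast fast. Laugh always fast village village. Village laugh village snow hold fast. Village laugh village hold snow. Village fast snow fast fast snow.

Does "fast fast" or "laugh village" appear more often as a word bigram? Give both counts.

"fast fast" (4 vs 3)

"fast fast": 4 occurrences
"laugh village": 3 occurrences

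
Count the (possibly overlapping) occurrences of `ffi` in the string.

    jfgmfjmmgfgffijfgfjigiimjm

Sliding a length-3 window over the 26 characters (24 positions):
  position 12–14: ffi

1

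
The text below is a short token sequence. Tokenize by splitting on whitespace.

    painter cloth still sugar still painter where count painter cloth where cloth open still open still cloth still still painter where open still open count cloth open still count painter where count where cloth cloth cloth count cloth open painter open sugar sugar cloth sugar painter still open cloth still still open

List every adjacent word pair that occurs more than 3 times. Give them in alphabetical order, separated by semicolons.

Bigram counts meeting the condition (more than 3 times):
  open still: 4
  still open: 4

open still; still open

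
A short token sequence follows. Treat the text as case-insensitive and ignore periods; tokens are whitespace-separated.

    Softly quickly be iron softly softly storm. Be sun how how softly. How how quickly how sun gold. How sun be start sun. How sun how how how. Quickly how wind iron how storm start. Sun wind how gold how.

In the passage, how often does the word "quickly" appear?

3

Scanning the 40 tokens for "quickly":
  position 2: quickly
  position 15: quickly
  position 29: quickly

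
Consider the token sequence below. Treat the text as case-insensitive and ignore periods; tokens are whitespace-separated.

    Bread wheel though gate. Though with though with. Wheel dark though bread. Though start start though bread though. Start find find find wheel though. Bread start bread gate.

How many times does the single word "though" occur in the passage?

Scanning the 28 tokens for "though":
  position 3: though
  position 5: though
  position 7: though
  position 11: though
  position 13: though
  position 16: though
  position 18: though
  position 24: though

8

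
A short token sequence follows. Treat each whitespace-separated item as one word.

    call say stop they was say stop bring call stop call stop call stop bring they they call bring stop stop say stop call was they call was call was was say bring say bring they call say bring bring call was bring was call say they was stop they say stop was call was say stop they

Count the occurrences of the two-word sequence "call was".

Scanning the 57 overlapping bigram windows for "call was":
  position 24–25: call was
  position 27–28: call was
  position 29–30: call was
  position 41–42: call was
  position 54–55: call was

5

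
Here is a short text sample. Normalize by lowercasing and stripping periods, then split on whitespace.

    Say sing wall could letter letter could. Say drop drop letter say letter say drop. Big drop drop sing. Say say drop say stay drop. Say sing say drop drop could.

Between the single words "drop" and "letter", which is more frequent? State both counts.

"drop" (9 vs 4)

"drop": 9 occurrences
"letter": 4 occurrences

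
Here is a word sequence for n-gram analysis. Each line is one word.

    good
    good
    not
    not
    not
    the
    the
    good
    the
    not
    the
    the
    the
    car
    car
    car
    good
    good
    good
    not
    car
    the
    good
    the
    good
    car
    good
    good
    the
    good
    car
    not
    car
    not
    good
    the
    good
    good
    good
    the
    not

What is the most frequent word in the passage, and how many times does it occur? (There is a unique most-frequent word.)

"good", 15 times

Unigram frequencies (highest first):
  good: 15
  the: 11
  not: 8
  car: 7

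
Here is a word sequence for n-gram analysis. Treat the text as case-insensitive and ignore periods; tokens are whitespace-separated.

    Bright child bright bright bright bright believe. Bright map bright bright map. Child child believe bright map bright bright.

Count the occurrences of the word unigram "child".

Scanning the 19 tokens for "child":
  position 2: child
  position 13: child
  position 14: child

3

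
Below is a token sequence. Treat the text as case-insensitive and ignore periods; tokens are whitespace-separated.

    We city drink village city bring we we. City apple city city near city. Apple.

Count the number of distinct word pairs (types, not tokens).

12

15 tokens → 14 bigram windows in total.
Repeated bigrams (each contributes count−1 duplicates):
  city apple: 2
  we city: 2
2 duplicate windows → 14 − 2 = 12 distinct.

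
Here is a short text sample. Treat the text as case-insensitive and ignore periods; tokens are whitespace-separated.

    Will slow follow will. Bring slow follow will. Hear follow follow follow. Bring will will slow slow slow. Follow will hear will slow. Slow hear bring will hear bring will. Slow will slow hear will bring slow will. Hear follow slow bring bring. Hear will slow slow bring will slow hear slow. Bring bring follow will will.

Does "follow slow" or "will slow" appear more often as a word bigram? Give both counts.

"follow slow": 1 occurrence
"will slow": 7 occurrences

"will slow" (7 vs 1)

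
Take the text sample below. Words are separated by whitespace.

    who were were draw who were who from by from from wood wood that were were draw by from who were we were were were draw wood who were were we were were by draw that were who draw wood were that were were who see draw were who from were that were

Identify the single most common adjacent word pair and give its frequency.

Bigram frequencies (highest first):
  were were: 7
  who were: 4
  were who: 4
  that were: 4
  were draw: 3
  who from: 2
  … (23 more, each ≤ 2)

"were were", 7 times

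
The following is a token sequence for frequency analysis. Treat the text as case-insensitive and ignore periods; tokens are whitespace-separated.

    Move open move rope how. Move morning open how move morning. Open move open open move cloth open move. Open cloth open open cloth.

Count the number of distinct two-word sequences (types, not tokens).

12

24 tokens → 23 bigram windows in total.
Repeated bigrams (each contributes count−1 duplicates):
  open move: 4
  move open: 3
  cloth open: 2
  how move: 2
  morning open: 2
  move morning: 2
  open cloth: 2
  open open: 2
11 duplicate windows → 23 − 11 = 12 distinct.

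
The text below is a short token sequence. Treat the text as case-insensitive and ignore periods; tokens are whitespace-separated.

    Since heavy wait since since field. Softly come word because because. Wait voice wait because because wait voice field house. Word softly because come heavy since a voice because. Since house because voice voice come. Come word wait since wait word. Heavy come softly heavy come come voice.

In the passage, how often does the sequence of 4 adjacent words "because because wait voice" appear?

2

Scanning the 45 overlapping 4-gram windows for "because because wait voice":
  position 10–13: because because wait voice
  position 15–18: because because wait voice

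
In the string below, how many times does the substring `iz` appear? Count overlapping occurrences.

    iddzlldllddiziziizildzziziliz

Sliding a length-2 window over the 29 characters (28 positions):
  position 12–13: iz
  position 14–15: iz
  position 17–18: iz
  position 24–25: iz
  position 28–29: iz

5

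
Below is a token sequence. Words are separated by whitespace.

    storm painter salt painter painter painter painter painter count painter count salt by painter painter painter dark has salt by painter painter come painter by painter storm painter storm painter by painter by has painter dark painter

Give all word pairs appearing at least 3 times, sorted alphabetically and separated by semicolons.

by painter; painter by; painter painter; storm painter

Bigram counts meeting the condition (at least 3 times):
  by painter: 4
  painter by: 3
  painter painter: 7
  storm painter: 3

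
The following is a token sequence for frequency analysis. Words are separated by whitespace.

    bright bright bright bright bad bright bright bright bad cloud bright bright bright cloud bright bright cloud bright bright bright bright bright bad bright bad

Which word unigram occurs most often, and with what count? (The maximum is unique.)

Unigram frequencies (highest first):
  bright: 18
  bad: 4
  cloud: 3

"bright", 18 times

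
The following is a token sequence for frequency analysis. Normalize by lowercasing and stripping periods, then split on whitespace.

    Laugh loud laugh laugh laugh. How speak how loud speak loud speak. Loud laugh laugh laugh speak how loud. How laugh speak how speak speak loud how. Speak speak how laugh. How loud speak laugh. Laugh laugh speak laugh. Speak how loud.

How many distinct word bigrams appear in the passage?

42 tokens → 41 bigram windows in total.
Repeated bigrams (each contributes count−1 duplicates):
  laugh laugh: 6
  speak how: 5
  how loud: 4
  laugh speak: 4
  how speak: 3
  loud speak: 3
  speak loud: 3
  how laugh: 2
  … (5 more repeated)
27 duplicate windows → 41 − 27 = 14 distinct.

14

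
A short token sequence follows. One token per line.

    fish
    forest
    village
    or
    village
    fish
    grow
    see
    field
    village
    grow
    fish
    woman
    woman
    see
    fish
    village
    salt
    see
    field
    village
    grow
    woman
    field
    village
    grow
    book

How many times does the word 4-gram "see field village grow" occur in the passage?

Scanning the 24 overlapping 4-gram windows for "see field village grow":
  position 8–11: see field village grow
  position 19–22: see field village grow

2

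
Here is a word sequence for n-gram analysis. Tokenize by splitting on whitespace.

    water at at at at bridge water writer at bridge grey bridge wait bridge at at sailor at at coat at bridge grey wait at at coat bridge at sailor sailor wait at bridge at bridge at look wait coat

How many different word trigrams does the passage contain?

34

40 tokens → 38 trigram windows in total.
Repeated trigrams (each contributes count−1 duplicates):
  at at at: 2
  at at coat: 2
  at bridge at: 2
  at bridge grey: 2
4 duplicate windows → 38 − 4 = 34 distinct.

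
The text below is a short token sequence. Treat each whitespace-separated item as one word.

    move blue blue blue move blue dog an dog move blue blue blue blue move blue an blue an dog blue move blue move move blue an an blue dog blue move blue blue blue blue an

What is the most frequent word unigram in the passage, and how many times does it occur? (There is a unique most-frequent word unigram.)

Unigram frequencies (highest first):
  blue: 19
  move: 8
  an: 6
  dog: 4

"blue", 19 times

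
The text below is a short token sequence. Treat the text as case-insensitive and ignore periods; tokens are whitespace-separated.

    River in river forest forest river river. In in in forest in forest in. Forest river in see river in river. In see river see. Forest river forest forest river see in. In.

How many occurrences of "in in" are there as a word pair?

3

Scanning the 32 overlapping bigram windows for "in in":
  position 8–9: in in
  position 9–10: in in
  position 32–33: in in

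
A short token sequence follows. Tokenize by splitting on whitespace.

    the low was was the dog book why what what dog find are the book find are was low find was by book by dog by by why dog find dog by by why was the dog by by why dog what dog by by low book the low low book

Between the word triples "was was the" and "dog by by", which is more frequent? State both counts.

"dog by by" (4 vs 1)

"was was the": 1 occurrence
"dog by by": 4 occurrences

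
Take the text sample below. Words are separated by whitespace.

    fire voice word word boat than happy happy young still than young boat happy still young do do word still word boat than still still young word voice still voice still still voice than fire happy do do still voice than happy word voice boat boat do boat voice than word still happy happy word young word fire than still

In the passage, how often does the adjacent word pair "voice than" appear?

Scanning the 59 overlapping bigram windows for "voice than":
  position 33–34: voice than
  position 40–41: voice than
  position 49–50: voice than

3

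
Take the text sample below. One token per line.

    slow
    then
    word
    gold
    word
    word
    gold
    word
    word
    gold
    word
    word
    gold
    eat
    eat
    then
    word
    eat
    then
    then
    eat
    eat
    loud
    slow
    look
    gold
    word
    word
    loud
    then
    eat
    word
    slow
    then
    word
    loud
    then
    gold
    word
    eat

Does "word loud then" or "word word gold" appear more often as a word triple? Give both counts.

"word loud then": 2 occurrences
"word word gold": 3 occurrences

"word word gold" (3 vs 2)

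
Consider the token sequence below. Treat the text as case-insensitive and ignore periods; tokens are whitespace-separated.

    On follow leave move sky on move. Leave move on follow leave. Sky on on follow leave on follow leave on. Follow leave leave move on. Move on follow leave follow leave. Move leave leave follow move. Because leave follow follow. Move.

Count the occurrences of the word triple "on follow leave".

6

Scanning the 40 overlapping trigram windows for "on follow leave":
  position 1–3: on follow leave
  position 10–12: on follow leave
  position 15–17: on follow leave
  position 18–20: on follow leave
  position 21–23: on follow leave
  position 28–30: on follow leave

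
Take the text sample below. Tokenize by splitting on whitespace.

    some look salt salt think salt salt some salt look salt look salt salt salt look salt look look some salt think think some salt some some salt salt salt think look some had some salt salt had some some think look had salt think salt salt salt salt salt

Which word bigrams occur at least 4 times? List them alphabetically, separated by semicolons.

Bigram counts meeting the condition (at least 4 times):
  look salt: 4
  salt look: 4
  salt salt: 11
  salt think: 4
  some salt: 5

look salt; salt look; salt salt; salt think; some salt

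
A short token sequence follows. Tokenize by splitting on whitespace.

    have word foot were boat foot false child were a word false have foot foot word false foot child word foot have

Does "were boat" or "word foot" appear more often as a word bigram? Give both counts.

"were boat": 1 occurrence
"word foot": 2 occurrences

"word foot" (2 vs 1)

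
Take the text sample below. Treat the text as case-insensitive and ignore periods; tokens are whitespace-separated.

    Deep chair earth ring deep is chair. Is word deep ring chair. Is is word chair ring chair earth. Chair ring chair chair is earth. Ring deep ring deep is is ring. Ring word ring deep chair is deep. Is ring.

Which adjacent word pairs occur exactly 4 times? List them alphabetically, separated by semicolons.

chair is; ring deep

Bigram counts meeting the condition (exactly 4 times):
  chair is: 4
  ring deep: 4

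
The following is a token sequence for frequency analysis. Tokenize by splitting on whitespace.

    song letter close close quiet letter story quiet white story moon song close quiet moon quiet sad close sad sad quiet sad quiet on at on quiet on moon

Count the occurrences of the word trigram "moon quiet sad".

Scanning the 27 overlapping trigram windows for "moon quiet sad":
  position 15–17: moon quiet sad

1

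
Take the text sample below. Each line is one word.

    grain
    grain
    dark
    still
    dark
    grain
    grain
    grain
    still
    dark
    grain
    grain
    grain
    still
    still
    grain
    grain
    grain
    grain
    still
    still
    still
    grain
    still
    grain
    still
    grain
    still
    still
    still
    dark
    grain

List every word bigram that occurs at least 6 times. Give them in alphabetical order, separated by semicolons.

Bigram counts meeting the condition (at least 6 times):
  grain grain: 8
  grain still: 6

grain grain; grain still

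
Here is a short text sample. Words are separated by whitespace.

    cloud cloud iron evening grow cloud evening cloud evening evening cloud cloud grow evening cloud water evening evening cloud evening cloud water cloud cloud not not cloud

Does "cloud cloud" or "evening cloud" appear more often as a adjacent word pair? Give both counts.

"evening cloud" (5 vs 3)

"cloud cloud": 3 occurrences
"evening cloud": 5 occurrences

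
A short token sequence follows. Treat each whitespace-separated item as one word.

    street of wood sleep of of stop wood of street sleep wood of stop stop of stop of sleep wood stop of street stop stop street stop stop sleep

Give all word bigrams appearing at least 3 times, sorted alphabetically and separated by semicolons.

Bigram counts meeting the condition (at least 3 times):
  of stop: 3
  stop of: 3
  stop stop: 3

of stop; stop of; stop stop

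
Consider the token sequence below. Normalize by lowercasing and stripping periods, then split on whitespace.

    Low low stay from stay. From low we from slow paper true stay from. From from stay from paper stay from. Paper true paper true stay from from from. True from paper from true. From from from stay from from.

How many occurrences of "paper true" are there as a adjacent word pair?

3

Scanning the 39 overlapping bigram windows for "paper true":
  position 11–12: paper true
  position 22–23: paper true
  position 24–25: paper true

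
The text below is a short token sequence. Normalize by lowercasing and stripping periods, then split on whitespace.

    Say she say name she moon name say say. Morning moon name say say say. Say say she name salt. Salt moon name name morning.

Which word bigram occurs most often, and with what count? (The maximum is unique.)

Bigram frequencies (highest first):
  say say: 5
  moon name: 3
  say she: 2
  name say: 2
  she say: 1
  say name: 1
  … (10 more, each ≤ 1)

"say say", 5 times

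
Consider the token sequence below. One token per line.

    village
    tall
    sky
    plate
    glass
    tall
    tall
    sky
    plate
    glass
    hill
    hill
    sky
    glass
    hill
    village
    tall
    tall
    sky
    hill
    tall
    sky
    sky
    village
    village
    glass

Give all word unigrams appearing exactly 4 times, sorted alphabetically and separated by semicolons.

Unigram counts meeting the condition (exactly 4 times):
  glass: 4
  hill: 4
  village: 4

glass; hill; village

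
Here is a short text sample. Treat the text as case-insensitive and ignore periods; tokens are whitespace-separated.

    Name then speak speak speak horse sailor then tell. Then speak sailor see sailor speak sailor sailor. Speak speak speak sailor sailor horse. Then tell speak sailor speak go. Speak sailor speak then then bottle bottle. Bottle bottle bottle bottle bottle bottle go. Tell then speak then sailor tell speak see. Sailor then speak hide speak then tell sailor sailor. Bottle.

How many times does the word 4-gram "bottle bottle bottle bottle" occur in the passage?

5

Scanning the 58 overlapping 4-gram windows for "bottle bottle bottle bottle":
  position 35–38: bottle bottle bottle bottle
  position 36–39: bottle bottle bottle bottle
  position 37–40: bottle bottle bottle bottle
  position 38–41: bottle bottle bottle bottle
  position 39–42: bottle bottle bottle bottle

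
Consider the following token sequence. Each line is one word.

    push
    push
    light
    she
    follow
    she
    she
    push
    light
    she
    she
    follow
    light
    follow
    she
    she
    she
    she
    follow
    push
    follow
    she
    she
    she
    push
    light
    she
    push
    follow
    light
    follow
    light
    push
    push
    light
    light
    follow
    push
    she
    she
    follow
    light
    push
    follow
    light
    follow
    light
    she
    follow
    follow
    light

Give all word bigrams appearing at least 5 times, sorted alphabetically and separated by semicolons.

follow light; she follow; she she

Bigram counts meeting the condition (at least 5 times):
  follow light: 7
  she follow: 5
  she she: 8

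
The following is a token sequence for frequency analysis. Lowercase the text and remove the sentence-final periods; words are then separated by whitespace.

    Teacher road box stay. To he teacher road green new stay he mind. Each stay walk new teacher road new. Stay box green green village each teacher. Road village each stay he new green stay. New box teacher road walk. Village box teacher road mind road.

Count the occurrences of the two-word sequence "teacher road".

6

Scanning the 45 overlapping bigram windows for "teacher road":
  position 1–2: teacher road
  position 7–8: teacher road
  position 18–19: teacher road
  position 27–28: teacher road
  position 38–39: teacher road
  position 43–44: teacher road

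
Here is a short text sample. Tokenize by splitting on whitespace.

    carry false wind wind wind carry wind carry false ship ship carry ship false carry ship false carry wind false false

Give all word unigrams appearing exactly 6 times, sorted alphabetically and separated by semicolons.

carry; false

Unigram counts meeting the condition (exactly 6 times):
  carry: 6
  false: 6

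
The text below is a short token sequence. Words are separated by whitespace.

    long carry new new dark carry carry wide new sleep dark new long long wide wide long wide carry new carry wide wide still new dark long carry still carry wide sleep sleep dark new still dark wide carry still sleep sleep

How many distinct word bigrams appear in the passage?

42 tokens → 41 bigram windows in total.
Repeated bigrams (each contributes count−1 duplicates):
  carry wide: 3
  carry new: 2
  carry still: 2
  dark new: 2
  long carry: 2
  long wide: 2
  new dark: 2
  sleep dark: 2
  … (3 more repeated)
12 duplicate windows → 41 − 12 = 29 distinct.

29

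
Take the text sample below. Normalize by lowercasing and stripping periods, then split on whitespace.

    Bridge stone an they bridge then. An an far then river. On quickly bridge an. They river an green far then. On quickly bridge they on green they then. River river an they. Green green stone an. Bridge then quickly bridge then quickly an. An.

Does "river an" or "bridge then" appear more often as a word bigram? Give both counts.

"river an": 2 occurrences
"bridge then": 3 occurrences

"bridge then" (3 vs 2)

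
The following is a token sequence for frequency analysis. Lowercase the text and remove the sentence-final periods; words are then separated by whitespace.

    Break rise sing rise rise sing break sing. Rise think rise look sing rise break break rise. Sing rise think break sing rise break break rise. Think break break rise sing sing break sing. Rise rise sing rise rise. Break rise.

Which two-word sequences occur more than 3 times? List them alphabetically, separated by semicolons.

break rise; rise sing; sing rise

Bigram counts meeting the condition (more than 3 times):
  break rise: 5
  rise sing: 5
  sing rise: 7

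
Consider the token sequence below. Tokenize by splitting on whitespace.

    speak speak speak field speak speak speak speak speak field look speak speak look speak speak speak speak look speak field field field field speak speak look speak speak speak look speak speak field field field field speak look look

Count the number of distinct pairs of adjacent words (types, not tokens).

8

40 tokens → 39 bigram windows in total.
Repeated bigrams (each contributes count−1 duplicates):
  speak speak: 14
  field field: 6
  look speak: 5
  speak look: 5
  speak field: 4
  field speak: 3
31 duplicate windows → 39 − 31 = 8 distinct.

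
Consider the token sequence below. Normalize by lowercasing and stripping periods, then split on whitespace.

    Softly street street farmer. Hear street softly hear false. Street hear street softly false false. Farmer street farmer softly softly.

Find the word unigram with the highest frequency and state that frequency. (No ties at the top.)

"street", 6 times

Unigram frequencies (highest first):
  street: 6
  softly: 5
  farmer: 3
  hear: 3
  false: 3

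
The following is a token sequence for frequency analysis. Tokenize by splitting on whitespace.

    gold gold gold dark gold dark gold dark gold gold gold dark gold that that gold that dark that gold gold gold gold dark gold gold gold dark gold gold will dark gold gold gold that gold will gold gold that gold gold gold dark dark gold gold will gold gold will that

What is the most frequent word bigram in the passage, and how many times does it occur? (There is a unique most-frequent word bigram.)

"gold gold", 17 times

Bigram frequencies (highest first):
  gold gold: 17
  dark gold: 8
  gold dark: 7
  gold that: 4
  that gold: 4
  gold will: 4
  … (7 more, each ≤ 2)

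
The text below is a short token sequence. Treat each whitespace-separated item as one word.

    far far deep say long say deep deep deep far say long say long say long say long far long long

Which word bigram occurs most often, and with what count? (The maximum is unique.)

Bigram frequencies (highest first):
  say long: 5
  long say: 4
  deep deep: 2
  far far: 1
  far deep: 1
  deep say: 1
  … (6 more, each ≤ 1)

"say long", 5 times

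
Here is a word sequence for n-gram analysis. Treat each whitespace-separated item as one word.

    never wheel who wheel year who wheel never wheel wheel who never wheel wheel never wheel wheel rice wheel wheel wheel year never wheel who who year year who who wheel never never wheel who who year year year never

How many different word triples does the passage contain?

29

40 tokens → 38 trigram windows in total.
Repeated trigrams (each contributes count−1 duplicates):
  never wheel wheel: 3
  never wheel who: 3
  wheel never wheel: 2
  wheel who who: 2
  who wheel never: 2
  who who year: 2
  who year year: 2
9 duplicate windows → 38 − 9 = 29 distinct.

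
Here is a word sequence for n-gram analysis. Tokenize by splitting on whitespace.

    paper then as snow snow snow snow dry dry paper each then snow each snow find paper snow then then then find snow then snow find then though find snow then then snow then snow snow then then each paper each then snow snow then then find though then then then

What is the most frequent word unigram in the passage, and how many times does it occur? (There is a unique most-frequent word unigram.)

Unigram frequencies (highest first):
  then: 18
  snow: 15
  find: 5
  paper: 4
  each: 4
  dry: 2
  … (2 more, each ≤ 2)

"then", 18 times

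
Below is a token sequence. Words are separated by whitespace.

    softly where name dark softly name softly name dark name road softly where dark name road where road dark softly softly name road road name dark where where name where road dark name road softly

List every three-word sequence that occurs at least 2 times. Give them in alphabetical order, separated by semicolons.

Trigram counts meeting the condition (at least 2 times):
  dark name road: 3
  name road softly: 2
  where road dark: 2

dark name road; name road softly; where road dark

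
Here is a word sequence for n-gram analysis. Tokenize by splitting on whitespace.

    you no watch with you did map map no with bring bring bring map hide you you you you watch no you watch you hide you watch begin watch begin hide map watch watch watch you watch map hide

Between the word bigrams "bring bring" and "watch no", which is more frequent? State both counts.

"bring bring" (2 vs 1)

"bring bring": 2 occurrences
"watch no": 1 occurrence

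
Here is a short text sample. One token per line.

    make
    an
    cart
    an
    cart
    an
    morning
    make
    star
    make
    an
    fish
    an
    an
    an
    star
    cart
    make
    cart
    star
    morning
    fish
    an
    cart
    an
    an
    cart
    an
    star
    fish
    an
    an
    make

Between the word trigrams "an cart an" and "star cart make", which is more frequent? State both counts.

"an cart an": 4 occurrences
"star cart make": 1 occurrence

"an cart an" (4 vs 1)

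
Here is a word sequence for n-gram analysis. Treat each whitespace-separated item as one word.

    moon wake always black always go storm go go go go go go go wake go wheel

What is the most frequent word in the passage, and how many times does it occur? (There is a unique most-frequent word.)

"go", 9 times

Unigram frequencies (highest first):
  go: 9
  wake: 2
  always: 2
  moon: 1
  black: 1
  storm: 1
  … (1 more, each ≤ 1)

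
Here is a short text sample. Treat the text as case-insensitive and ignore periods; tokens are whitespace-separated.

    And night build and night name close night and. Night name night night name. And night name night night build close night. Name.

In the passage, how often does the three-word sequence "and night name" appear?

Scanning the 21 overlapping trigram windows for "and night name":
  position 4–6: and night name
  position 9–11: and night name
  position 15–17: and night name

3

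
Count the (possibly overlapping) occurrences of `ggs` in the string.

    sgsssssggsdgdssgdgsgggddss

Sliding a length-3 window over the 26 characters (24 positions):
  position 8–10: ggs

1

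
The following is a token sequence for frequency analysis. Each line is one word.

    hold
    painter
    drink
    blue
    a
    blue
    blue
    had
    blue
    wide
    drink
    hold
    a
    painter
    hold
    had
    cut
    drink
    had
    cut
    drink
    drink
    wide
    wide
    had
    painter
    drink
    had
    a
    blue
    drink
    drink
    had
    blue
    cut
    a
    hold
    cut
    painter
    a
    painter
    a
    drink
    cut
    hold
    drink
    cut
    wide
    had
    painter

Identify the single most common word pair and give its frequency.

"drink had", 3 times

Bigram frequencies (highest first):
  drink had: 3
  painter drink: 2
  a blue: 2
  had blue: 2
  a painter: 2
  had cut: 2
  … (30 more, each ≤ 2)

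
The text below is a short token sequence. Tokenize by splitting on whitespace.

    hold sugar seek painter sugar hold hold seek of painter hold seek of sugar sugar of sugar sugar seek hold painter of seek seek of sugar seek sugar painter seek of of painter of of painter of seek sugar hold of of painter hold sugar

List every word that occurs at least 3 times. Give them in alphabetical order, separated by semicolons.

Unigram counts meeting the condition (at least 3 times):
  hold: 7
  of: 12
  painter: 7
  seek: 9
  sugar: 10

hold; of; painter; seek; sugar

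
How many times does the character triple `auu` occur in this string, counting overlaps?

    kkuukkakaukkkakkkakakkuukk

Sliding a length-3 window over the 26 characters (24 positions):
  (no match at any position)

0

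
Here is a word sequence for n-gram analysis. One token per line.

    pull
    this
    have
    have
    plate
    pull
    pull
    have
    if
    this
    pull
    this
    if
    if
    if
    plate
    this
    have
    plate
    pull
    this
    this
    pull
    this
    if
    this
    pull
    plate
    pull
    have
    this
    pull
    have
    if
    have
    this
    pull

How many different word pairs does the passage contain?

18

37 tokens → 36 bigram windows in total.
Repeated bigrams (each contributes count−1 duplicates):
  this pull: 5
  pull this: 4
  plate pull: 3
  pull have: 3
  have if: 2
  have plate: 2
  have this: 2
  if if: 2
  … (3 more repeated)
18 duplicate windows → 36 − 18 = 18 distinct.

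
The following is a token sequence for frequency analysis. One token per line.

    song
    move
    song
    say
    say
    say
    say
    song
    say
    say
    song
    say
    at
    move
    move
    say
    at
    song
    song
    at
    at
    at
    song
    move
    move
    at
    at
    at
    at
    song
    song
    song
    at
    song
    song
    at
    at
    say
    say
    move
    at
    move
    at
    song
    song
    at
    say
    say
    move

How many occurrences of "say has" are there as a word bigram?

0

Scanning the 48 overlapping bigram windows for "say has":
  (none found)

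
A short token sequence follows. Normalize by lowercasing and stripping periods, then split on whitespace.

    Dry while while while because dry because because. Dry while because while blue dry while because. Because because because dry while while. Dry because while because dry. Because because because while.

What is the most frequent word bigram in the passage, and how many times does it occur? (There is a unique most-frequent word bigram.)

Bigram frequencies (highest first):
  because because: 6
  dry while: 4
  while because: 4
  because dry: 4
  while while: 3
  dry because: 3
  … (4 more, each ≤ 3)

"because because", 6 times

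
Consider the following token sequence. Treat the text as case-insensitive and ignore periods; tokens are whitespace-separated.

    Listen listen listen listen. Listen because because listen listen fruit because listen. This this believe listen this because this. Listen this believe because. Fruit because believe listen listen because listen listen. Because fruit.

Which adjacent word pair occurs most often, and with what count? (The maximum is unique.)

Bigram frequencies (highest first):
  listen listen: 7
  listen because: 3
  because listen: 3
  listen this: 3
  fruit because: 2
  this believe: 2
  … (10 more, each ≤ 2)

"listen listen", 7 times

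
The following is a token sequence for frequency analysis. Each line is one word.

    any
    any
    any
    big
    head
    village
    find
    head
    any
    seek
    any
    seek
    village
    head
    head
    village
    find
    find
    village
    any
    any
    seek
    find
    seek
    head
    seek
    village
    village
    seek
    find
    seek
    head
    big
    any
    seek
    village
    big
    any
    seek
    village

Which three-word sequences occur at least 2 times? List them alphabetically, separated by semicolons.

any seek village; big any seek; find seek head; head village find; seek find seek

Trigram counts meeting the condition (at least 2 times):
  any seek village: 3
  big any seek: 2
  find seek head: 2
  head village find: 2
  seek find seek: 2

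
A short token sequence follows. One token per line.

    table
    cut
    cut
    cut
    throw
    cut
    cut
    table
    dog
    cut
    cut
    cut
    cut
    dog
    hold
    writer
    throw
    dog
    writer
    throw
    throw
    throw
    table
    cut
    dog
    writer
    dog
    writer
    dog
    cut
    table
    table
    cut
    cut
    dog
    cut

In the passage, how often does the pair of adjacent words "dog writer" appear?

Scanning the 35 overlapping bigram windows for "dog writer":
  position 18–19: dog writer
  position 25–26: dog writer
  position 27–28: dog writer

3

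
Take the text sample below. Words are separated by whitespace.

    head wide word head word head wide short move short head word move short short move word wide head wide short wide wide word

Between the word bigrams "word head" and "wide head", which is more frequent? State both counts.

"word head" (2 vs 1)

"word head": 2 occurrences
"wide head": 1 occurrence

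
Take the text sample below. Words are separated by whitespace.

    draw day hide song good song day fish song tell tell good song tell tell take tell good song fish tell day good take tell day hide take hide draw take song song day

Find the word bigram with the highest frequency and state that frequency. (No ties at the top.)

"good song", 3 times

Bigram frequencies (highest first):
  good song: 3
  day hide: 2
  song day: 2
  song tell: 2
  tell tell: 2
  tell good: 2
  … (18 more, each ≤ 2)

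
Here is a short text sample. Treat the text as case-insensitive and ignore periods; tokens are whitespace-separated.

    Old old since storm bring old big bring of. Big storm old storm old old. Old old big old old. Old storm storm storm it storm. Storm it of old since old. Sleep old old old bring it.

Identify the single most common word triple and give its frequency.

"old old old", 4 times

Trigram frequencies (highest first):
  old old old: 4
  storm storm it: 2
  old old since: 1
  old since storm: 1
  since storm bring: 1
  storm bring old: 1
  … (26 more, each ≤ 1)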